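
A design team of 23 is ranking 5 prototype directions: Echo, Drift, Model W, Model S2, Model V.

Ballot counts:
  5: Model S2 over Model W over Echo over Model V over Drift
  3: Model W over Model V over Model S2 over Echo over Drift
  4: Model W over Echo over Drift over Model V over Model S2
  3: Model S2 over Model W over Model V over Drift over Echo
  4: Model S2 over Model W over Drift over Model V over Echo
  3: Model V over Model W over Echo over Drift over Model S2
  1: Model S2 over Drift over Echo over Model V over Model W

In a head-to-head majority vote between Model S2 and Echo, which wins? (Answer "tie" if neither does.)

Ballots ranking Model S2 above Echo: 5 + 3 + 3 + 4 + 1 = 16.
Ballots ranking Echo above Model S2: 23 − 16 = 7.
Model S2 wins the head-to-head 16–7.

Model S2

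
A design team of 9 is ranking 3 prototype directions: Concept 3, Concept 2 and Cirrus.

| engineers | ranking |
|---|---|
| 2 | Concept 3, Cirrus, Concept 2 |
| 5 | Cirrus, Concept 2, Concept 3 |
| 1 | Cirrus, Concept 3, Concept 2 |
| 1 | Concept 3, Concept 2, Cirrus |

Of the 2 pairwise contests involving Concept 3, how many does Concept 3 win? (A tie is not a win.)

0

Concept 3 against each rival (9 engineers):
Concept 3 vs Concept 2: Concept 3 preferred on 2+1+1 = 4 ballots; Concept 2 wins 5–4.
Concept 3 vs Cirrus: Cirrus, 6–3.
Concept 3 beats no one; loses to Concept 2, Cirrus — 0 pairwise wins.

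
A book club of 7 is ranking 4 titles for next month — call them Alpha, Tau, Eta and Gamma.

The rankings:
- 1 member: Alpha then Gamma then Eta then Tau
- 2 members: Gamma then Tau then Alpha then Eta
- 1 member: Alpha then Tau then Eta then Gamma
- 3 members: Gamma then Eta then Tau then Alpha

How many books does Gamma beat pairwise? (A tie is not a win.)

Gamma against each rival (7 members):
Gamma–Alpha: Gamma 5–2.
Gamma vs Tau: Gamma, 6–1.
Gamma vs Eta: Gamma is ranked higher on 1+2+3 = 6 ballots, Eta on 1. Gamma wins 6–1.
Gamma beats Alpha, Tau, Eta — 3 pairwise wins.

3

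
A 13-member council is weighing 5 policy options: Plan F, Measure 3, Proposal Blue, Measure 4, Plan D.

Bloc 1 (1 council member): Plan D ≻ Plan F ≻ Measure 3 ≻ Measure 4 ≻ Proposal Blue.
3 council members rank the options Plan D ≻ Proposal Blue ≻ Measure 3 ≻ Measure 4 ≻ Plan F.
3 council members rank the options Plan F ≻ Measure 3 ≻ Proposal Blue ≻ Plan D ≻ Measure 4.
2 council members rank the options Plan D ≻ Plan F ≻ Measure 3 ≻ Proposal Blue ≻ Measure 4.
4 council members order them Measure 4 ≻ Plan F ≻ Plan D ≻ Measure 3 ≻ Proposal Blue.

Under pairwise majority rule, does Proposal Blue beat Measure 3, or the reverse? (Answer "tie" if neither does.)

Measure 3

Ballots ranking Proposal Blue above Measure 3: 3.
Ballots ranking Measure 3 above Proposal Blue: 13 − 3 = 10.
Measure 3 wins the head-to-head 10–3.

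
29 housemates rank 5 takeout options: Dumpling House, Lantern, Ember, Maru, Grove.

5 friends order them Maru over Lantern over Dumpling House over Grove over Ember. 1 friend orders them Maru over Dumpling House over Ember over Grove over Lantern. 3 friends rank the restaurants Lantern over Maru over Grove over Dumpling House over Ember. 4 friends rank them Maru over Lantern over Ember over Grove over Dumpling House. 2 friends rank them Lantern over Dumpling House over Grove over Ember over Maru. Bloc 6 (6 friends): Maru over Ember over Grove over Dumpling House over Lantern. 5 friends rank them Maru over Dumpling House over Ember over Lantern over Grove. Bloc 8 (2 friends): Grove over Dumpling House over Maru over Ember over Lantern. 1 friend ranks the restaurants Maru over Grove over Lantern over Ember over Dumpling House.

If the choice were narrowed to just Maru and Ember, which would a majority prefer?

Maru

Ballots ranking Maru above Ember: 5 + 1 + 3 + 4 + 6 + 5 + 2 + 1 = 27.
Ballots ranking Ember above Maru: 29 − 27 = 2.
Maru wins the head-to-head 27–2.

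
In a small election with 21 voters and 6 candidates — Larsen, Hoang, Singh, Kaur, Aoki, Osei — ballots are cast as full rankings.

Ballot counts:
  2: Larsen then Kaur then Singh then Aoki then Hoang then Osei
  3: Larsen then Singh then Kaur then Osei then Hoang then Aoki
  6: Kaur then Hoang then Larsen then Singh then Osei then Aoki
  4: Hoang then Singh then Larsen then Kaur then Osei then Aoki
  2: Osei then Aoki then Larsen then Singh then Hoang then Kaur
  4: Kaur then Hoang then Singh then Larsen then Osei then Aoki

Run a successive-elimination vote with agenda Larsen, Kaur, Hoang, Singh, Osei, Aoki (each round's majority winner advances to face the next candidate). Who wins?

Hoang

Round 1: Larsen vs Kaur — 11–10, Larsen advances.
Round 2: Larsen vs Hoang — 7–14, Hoang advances.
Round 3: Hoang vs Singh — 14–7, Hoang advances.
Round 4: Hoang vs Osei — 16–5, Hoang advances.
Round 5: Hoang vs Aoki — 17–4, Hoang advances.
Hoang survives the agenda.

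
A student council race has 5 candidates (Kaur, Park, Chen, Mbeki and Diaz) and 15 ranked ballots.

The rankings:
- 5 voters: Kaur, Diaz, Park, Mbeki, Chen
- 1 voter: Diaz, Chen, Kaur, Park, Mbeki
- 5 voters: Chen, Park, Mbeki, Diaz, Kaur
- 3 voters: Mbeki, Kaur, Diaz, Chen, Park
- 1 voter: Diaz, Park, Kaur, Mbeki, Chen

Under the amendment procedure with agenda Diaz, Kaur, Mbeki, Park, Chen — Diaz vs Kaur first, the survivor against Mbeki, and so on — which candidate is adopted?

Chen

Round 1: Diaz vs Kaur — 7–8, Kaur advances.
Round 2: Kaur vs Mbeki — 7–8, Mbeki advances.
Round 3: Mbeki vs Park — 3–12, Park advances.
Round 4: Park vs Chen — 6–9, Chen advances.
The agenda winner is Chen.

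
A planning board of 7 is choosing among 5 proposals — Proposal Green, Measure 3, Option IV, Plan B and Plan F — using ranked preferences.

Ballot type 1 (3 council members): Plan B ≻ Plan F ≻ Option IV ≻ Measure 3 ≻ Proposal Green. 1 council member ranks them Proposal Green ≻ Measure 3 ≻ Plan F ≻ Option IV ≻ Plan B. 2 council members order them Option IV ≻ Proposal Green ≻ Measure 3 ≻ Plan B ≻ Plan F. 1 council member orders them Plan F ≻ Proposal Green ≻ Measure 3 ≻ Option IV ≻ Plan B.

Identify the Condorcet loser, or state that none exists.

Pairwise majorities:
Proposal Green vs Measure 3: Proposal Green preferred on 1+2+1 = 4 ballots; Proposal Green wins 4–3.
Proposal Green vs Option IV: 2 to 5, Option IV.
Proposal Green–Plan B: Proposal Green 4–3.
Proposal Green vs Plan F: Proposal Green preferred on 1+2 = 3 ballots; Plan F wins 4–3.
Measure 3 vs Option IV: Option IV wins 5–2.
Measure 3–Plan B: Measure 3 4–3.
Measure 3 vs Plan F: 1+2 = 3 for Measure 3, 4 for Plan F — Plan F by 4–3.
Option IV vs Plan B: Option IV wins 4–3.
Option IV vs Plan F: Plan F, 5–2.
Plan B vs Plan F: 5 to 2, Plan B.
No option is winless: Proposal Green beats Measure 3; Measure 3 beats Plan B; Option IV beats Proposal Green; Plan B beats Plan F; Plan F beats Proposal Green. There is no Condorcet loser.

none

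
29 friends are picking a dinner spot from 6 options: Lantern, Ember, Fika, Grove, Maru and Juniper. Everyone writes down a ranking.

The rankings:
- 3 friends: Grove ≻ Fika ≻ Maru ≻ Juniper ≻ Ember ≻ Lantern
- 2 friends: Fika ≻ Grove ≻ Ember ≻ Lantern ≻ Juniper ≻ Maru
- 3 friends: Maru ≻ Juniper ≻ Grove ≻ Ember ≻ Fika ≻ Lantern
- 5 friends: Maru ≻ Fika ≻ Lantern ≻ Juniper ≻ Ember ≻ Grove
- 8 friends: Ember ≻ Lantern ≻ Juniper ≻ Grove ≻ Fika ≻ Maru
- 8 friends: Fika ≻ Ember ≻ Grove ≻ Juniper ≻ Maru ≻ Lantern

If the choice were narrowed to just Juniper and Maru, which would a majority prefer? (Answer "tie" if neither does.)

Ballots ranking Juniper above Maru: 2 + 8 + 8 = 18.
Ballots ranking Maru above Juniper: 29 − 18 = 11.
Juniper wins the head-to-head 18–11.

Juniper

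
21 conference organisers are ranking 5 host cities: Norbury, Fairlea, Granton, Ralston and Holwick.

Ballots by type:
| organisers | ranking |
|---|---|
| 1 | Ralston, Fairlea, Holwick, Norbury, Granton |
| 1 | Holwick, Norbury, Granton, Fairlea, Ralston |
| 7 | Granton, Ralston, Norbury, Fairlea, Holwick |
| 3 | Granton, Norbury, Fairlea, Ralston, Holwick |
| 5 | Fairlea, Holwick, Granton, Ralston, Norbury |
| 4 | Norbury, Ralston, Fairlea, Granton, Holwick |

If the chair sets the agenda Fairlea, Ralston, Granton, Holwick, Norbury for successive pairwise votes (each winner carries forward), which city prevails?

Round 1: Fairlea vs Ralston — 9–12, Ralston advances.
Round 2: Ralston vs Granton — 5–16, Granton advances.
Round 3: Granton vs Holwick — 14–7, Granton advances.
Round 4: Granton vs Norbury — 15–6, Granton advances.
The agenda winner is Granton.

Granton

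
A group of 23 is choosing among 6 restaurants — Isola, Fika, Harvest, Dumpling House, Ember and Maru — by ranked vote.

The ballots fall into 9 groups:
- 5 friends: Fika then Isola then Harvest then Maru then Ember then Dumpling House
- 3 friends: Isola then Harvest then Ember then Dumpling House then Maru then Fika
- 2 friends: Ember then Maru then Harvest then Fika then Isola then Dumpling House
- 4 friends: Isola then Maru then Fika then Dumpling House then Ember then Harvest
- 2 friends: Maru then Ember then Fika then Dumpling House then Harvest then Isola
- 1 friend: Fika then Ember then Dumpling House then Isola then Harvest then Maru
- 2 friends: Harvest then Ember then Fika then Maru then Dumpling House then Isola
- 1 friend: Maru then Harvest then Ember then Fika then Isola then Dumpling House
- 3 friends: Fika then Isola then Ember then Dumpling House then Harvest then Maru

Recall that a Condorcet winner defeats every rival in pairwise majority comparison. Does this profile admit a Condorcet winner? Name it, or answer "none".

Check each pair by majority over 23 ballots:
Isola vs Fika: 7 to 16, Fika.
Isola vs Harvest: Isola is ranked higher on 5+3+4+1+3 = 16 ballots, Harvest on 7. Isola wins 16–7.
Isola vs Dumpling House: 18 to 5, Isola.
Isola vs Ember: Isola is ranked higher on 5+3+4+3 = 15 ballots, Ember on 8. Isola wins 15–8.
Isola vs Maru: 16 to 7, Isola.
Fika vs Harvest: Fika preferred on 5+4+2+1+3 = 15 ballots; Fika wins 15–8.
Fika vs Dumpling House: Fika preferred on 20 ballots; Fika wins 20–3.
Fika vs Ember: 13 to 10, Fika.
Fika vs Maru: 11 to 12, Maru.
Harvest vs Dumpling House: Harvest is ranked higher on 5+3+2+2+1 = 13 ballots, Dumpling House on 10. Harvest wins 13–10.
Harvest vs Ember: 11 to 12, Ember.
Harvest vs Maru: 5+3+1+2+3 = 14 for Harvest, 9 for Maru — Harvest by 14–9.
Dumpling House vs Ember: Dumpling House is ranked higher on 4 ballots, Ember on 19. Ember wins 19–4.
Dumpling House vs Maru: Dumpling House is ranked higher on 3+1+3 = 7 ballots, Maru on 16. Maru wins 16–7.
Ember vs Maru: 3+2+1+2+3 = 11 for Ember, 12 for Maru — Maru by 12–11.
Each restaurant drops at least one matchup (Isola loses to Fika; Fika loses to Maru; Harvest loses to Isola; Dumpling House loses to Isola; Ember loses to Isola; Maru loses to Isola); the cycle Isola > Maru > Fika > Isola rules out a Condorcet winner.

none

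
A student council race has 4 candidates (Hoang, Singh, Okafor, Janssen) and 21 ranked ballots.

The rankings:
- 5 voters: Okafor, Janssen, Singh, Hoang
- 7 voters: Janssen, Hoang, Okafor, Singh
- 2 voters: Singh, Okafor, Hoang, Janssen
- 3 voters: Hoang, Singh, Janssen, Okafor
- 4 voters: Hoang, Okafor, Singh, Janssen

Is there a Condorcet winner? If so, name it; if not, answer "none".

none

Check each pair by majority over 21 ballots:
Hoang–Singh: Hoang 14–7.
Hoang vs Okafor: 14 to 7, Hoang.
Hoang vs Janssen: 2+3+4 = 9 for Hoang, 12 for Janssen — Janssen by 12–9.
Singh vs Okafor: Singh preferred on 2+3 = 5 ballots; Okafor wins 16–5.
Singh–Janssen: Janssen 12–9.
Okafor vs Janssen: 11 to 10, Okafor.
No candidate is unbeaten: Hoang loses to Janssen; Singh loses to Hoang; Okafor loses to Hoang; Janssen loses to Okafor. In particular Hoang beats Okafor beats Janssen beats Hoang is a majority cycle — no Condorcet winner exists.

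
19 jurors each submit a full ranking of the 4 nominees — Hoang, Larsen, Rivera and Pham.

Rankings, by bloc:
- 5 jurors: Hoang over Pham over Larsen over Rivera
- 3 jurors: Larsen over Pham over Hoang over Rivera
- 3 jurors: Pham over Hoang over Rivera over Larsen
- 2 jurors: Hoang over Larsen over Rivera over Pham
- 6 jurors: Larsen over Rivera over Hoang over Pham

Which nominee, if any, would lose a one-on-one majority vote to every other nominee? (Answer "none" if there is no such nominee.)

Pairwise majorities:
Hoang vs Larsen: Hoang, 10–9.
Hoang vs Rivera: Hoang wins 13–6.
Hoang vs Pham: 13 to 6, Hoang.
Larsen vs Rivera: Larsen preferred on 5+3+2+6 = 16 ballots; Larsen wins 16–3.
Larsen vs Pham: Larsen is ranked higher on 3+2+6 = 11 ballots, Pham on 8. Larsen wins 11–8.
Rivera vs Pham: Pham wins 11–8.
Only Rivera has no wins; Rivera is the Condorcet loser.

Rivera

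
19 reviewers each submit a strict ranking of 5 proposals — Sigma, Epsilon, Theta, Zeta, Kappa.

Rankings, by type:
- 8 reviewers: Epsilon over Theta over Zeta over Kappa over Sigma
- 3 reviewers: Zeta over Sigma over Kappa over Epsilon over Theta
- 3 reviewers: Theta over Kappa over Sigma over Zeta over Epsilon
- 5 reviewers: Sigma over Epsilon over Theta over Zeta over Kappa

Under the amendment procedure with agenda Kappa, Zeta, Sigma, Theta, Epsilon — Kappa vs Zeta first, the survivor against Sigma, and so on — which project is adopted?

Round 1: Kappa vs Zeta — 3–16, Zeta advances.
Round 2: Zeta vs Sigma — 11–8, Zeta advances.
Round 3: Zeta vs Theta — 3–16, Theta advances.
Round 4: Theta vs Epsilon — 3–16, Epsilon advances.
Epsilon survives the agenda.

Epsilon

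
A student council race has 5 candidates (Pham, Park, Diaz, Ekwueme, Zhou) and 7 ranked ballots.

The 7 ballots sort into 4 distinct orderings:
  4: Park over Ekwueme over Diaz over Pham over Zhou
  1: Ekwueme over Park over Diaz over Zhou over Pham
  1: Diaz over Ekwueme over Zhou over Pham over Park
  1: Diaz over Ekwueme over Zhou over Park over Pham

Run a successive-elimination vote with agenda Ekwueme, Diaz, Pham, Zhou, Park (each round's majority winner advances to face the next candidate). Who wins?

Park

Round 1: Ekwueme vs Diaz — 5–2, Ekwueme advances.
Round 2: Ekwueme vs Pham — 7–0, Ekwueme advances.
Round 3: Ekwueme vs Zhou — 7–0, Ekwueme advances.
Round 4: Ekwueme vs Park — 3–4, Park advances.
The agenda winner is Park.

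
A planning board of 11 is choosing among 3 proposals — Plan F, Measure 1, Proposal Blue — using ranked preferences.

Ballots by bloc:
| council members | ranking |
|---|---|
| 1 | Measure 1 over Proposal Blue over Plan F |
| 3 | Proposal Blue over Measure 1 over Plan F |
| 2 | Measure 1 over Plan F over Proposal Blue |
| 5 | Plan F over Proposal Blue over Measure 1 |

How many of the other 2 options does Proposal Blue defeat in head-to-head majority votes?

1

Proposal Blue against each rival (11 council members):
Proposal Blue vs Plan F: Proposal Blue preferred on 1+3 = 4 ballots; Plan F wins 7–4.
Proposal Blue vs Measure 1: Proposal Blue is ranked higher on 3+5 = 8 ballots, Measure 1 on 3. Proposal Blue wins 8–3.
Proposal Blue beats Measure 1; loses to Plan F — 1 pairwise win.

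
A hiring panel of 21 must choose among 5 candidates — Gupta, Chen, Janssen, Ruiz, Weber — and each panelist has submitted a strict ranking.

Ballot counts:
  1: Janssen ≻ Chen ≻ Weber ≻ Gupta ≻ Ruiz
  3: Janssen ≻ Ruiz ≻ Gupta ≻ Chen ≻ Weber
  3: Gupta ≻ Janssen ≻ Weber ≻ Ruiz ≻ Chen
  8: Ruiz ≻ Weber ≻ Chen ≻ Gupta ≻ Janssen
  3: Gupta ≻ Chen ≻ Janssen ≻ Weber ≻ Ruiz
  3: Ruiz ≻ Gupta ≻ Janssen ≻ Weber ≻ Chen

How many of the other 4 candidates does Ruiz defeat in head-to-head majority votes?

4

Ruiz against each rival (21 committee members):
Ruiz vs Gupta: Ruiz wins 14–7.
Ruiz vs Chen: 3+3+8+3 = 17 for Ruiz, 4 for Chen — Ruiz by 17–4.
Ruiz vs Janssen: Ruiz, 11–10.
Ruiz vs Weber: Ruiz, 14–7.
Ruiz beats Gupta, Chen, Janssen, Weber — 4 pairwise wins.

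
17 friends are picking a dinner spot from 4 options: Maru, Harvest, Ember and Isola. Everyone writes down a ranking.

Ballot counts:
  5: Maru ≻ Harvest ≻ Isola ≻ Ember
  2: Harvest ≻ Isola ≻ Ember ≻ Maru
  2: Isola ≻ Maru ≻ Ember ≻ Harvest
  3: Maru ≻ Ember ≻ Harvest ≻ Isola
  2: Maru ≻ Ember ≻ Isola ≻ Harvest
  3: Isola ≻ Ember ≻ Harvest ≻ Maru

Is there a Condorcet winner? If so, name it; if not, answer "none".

Check each pair by majority over 17 ballots:
Maru vs Harvest: 12 to 5, Maru.
Maru vs Ember: 12 to 5, Maru.
Maru vs Isola: Maru is ranked higher on 5+3+2 = 10 ballots, Isola on 7. Maru wins 10–7.
Harvest vs Ember: 7 to 10, Ember.
Harvest vs Isola: Harvest preferred on 5+2+3 = 10 ballots; Harvest wins 10–7.
Ember vs Isola: 5 to 12, Isola.
Maru wins every pairwise contest, so Maru is the Condorcet winner.

Maru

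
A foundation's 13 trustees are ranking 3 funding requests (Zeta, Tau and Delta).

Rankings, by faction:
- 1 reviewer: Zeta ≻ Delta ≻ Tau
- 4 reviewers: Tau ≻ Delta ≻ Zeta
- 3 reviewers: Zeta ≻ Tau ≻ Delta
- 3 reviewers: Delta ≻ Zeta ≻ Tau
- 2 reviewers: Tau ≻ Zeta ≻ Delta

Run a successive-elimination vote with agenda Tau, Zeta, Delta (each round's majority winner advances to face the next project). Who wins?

Delta

Round 1: Tau vs Zeta — 6–7, Zeta advances.
Round 2: Zeta vs Delta — 6–7, Delta advances.
Delta survives the agenda.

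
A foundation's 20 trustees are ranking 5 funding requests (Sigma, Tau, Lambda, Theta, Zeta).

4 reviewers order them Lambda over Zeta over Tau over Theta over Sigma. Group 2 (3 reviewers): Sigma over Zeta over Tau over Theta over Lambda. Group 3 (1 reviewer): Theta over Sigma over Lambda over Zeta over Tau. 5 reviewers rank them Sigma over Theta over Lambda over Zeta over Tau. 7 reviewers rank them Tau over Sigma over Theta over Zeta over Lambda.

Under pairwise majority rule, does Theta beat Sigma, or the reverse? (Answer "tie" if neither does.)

Ballots ranking Theta above Sigma: 4 + 1 = 5.
Ballots ranking Sigma above Theta: 20 − 5 = 15.
Sigma wins the head-to-head 15–5.

Sigma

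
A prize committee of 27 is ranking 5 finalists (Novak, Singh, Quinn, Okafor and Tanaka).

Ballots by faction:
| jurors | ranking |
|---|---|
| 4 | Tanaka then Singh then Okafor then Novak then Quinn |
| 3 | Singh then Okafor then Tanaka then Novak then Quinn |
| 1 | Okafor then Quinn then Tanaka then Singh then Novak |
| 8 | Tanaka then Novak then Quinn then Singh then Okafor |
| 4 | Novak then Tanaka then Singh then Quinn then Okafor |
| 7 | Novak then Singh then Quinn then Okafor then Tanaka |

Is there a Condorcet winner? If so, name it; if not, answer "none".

Tanaka

Check each pair by majority over 27 ballots:
Novak vs Singh: 19 to 8, Novak.
Novak–Quinn: Novak 26–1.
Novak vs Okafor: 8+4+7 = 19 for Novak, 8 for Okafor — Novak by 19–8.
Novak vs Tanaka: Novak preferred on 4+7 = 11 ballots; Tanaka wins 16–11.
Singh–Quinn: Singh 18–9.
Singh vs Okafor: Singh preferred on 4+3+8+4+7 = 26 ballots; Singh wins 26–1.
Singh vs Tanaka: Tanaka, 17–10.
Quinn vs Okafor: Quinn wins 19–8.
Quinn vs Tanaka: 8 to 19, Tanaka.
Okafor vs Tanaka: Tanaka wins 16–11.
Tanaka defeats every rival head-to-head and is the Condorcet winner.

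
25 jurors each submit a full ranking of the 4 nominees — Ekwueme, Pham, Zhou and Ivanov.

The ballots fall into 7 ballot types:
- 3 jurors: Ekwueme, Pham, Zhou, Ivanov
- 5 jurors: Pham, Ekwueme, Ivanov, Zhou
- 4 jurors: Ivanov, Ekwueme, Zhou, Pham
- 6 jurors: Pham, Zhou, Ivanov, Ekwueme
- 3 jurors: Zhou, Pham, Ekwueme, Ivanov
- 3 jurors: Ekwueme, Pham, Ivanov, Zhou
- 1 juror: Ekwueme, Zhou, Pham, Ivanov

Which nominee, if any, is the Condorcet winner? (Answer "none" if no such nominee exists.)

Pham

Check each pair by majority over 25 ballots:
Ekwueme vs Pham: Pham wins 14–11.
Ekwueme vs Zhou: Ekwueme wins 16–9.
Ekwueme–Ivanov: Ekwueme 15–10.
Pham vs Zhou: Pham wins 17–8.
Pham–Ivanov: Pham 21–4.
Zhou–Ivanov: Zhou 13–12.
Only Pham has no losses; Pham is the Condorcet winner.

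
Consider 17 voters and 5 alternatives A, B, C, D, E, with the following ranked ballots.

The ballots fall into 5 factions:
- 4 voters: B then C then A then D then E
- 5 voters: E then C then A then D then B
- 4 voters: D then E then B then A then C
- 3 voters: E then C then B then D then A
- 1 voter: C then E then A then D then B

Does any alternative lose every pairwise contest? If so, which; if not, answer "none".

Pairwise majorities:
A vs B: 5+1 = 6 for A, 11 for B — B by 11–6.
A vs C: A is ranked higher on 4 ballots, C on 13. C wins 13–4.
A vs D: 4+5+1 = 10 for A, 7 for D — A by 10–7.
A vs E: 4 to 13, E.
B vs C: 8 to 9, C.
B vs D: B preferred on 4+3 = 7 ballots; D wins 10–7.
B vs E: E wins 13–4.
C vs D: C is ranked higher on 4+5+3+1 = 13 ballots, D on 4. C wins 13–4.
C vs E: C is ranked higher on 4+1 = 5 ballots, E on 12. E wins 12–5.
D vs E: E, 9–8.
No alternative is winless: A beats D; B beats A; C beats A; D beats B; E beats A. There is no Condorcet loser.

none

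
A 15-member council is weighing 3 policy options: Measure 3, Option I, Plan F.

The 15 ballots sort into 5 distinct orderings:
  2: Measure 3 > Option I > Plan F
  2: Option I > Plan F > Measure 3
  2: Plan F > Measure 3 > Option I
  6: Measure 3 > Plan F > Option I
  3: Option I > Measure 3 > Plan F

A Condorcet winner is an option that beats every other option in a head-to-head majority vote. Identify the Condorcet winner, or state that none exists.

Check each pair by majority over 15 ballots:
Measure 3 vs Option I: 2+2+6 = 10 for Measure 3, 5 for Option I — Measure 3 by 10–5.
Measure 3 vs Plan F: Measure 3 is ranked higher on 2+6+3 = 11 ballots, Plan F on 4. Measure 3 wins 11–4.
Option I vs Plan F: 2+2+3 = 7 for Option I, 8 for Plan F — Plan F by 8–7.
Measure 3 beats each of Option I, Plan F — Measure 3 is the Condorcet winner.

Measure 3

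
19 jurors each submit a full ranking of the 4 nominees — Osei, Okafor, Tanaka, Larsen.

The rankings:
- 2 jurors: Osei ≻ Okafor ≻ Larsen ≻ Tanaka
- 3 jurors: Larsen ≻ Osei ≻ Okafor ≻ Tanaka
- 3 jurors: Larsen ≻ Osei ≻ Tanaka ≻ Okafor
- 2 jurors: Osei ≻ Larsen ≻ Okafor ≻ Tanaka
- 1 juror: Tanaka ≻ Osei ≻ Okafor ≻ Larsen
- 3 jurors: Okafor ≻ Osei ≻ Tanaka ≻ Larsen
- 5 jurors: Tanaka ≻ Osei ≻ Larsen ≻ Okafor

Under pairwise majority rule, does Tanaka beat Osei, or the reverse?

Ballots ranking Tanaka above Osei: 1 + 5 = 6.
Ballots ranking Osei above Tanaka: 19 − 6 = 13.
Osei wins the head-to-head 13–6.

Osei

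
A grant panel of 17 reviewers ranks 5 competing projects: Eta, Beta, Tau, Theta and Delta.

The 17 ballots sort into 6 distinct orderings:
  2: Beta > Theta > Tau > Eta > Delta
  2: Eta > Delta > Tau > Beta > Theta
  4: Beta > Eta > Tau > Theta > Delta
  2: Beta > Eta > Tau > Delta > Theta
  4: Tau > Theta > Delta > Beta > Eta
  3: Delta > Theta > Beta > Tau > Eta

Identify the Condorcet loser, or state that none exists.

none

Head-to-head results (17 reviewers):
Eta vs Beta: Beta wins 15–2.
Eta vs Tau: 2+4+2 = 8 for Eta, 9 for Tau — Tau by 9–8.
Eta vs Theta: Theta wins 9–8.
Eta vs Delta: Eta, 10–7.
Beta vs Tau: 11 to 6, Beta.
Beta vs Theta: Beta wins 10–7.
Beta vs Delta: 8 to 9, Delta.
Tau–Theta: Tau 12–5.
Tau vs Delta: Tau is ranked higher on 2+4+2+4 = 12 ballots, Delta on 5. Tau wins 12–5.
Theta vs Delta: 10 to 7, Theta.
Every project wins at least one matchup (Eta beats Delta; Beta beats Eta; Tau beats Eta; Theta beats Eta; Delta beats Beta), so there is no Condorcet loser.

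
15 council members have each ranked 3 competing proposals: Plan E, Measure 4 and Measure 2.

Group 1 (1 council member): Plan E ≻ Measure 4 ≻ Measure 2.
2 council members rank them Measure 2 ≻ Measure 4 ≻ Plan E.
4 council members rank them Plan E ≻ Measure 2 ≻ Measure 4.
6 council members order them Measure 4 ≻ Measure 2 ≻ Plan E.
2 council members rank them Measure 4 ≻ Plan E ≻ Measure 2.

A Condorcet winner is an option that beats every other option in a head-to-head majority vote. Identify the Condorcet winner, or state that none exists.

Measure 4

Head-to-head results (15 council members):
Plan E–Measure 4: Measure 4 10–5.
Plan E vs Measure 2: Measure 2 wins 8–7.
Measure 4 vs Measure 2: Measure 4, 9–6.
Only Measure 4 has no losses; Measure 4 is the Condorcet winner.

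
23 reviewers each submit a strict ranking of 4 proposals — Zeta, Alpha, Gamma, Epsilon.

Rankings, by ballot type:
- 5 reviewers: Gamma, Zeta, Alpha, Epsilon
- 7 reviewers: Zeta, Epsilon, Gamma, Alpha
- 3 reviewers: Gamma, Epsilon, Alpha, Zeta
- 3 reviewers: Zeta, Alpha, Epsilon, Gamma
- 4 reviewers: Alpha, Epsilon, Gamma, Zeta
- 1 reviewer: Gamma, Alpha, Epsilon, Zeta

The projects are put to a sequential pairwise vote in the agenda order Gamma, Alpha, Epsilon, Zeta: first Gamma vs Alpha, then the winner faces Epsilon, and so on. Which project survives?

Zeta

Round 1: Gamma vs Alpha — 16–7, Gamma advances.
Round 2: Gamma vs Epsilon — 9–14, Epsilon advances.
Round 3: Epsilon vs Zeta — 8–15, Zeta advances.
Zeta survives the agenda.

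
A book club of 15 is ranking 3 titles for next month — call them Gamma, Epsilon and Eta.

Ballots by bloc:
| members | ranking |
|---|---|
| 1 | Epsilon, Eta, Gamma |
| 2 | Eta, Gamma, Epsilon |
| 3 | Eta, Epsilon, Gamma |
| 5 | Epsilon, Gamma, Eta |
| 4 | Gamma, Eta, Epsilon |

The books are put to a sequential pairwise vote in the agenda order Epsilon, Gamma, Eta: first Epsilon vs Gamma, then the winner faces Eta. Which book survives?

Eta

Round 1: Epsilon vs Gamma — 9–6, Epsilon advances.
Round 2: Epsilon vs Eta — 6–9, Eta advances.
Eta survives the agenda.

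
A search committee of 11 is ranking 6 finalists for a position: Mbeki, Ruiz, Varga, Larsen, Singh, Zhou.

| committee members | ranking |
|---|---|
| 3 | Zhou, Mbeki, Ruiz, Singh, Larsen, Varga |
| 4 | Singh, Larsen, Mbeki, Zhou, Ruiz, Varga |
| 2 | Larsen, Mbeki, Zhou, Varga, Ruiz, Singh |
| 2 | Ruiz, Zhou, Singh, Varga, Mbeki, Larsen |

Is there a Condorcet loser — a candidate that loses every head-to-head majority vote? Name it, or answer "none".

Head-to-head results (11 committee members):
Mbeki vs Ruiz: Mbeki preferred on 3+4+2 = 9 ballots; Mbeki wins 9–2.
Mbeki vs Varga: Mbeki, 9–2.
Mbeki vs Larsen: Mbeki is ranked higher on 3+2 = 5 ballots, Larsen on 6. Larsen wins 6–5.
Mbeki vs Singh: Mbeki is ranked higher on 3+2 = 5 ballots, Singh on 6. Singh wins 6–5.
Mbeki vs Zhou: 4+2 = 6 for Mbeki, 5 for Zhou — Mbeki by 6–5.
Ruiz vs Varga: 9 to 2, Ruiz.
Ruiz vs Larsen: Larsen wins 6–5.
Ruiz vs Singh: Ruiz preferred on 3+2+2 = 7 ballots; Ruiz wins 7–4.
Ruiz vs Zhou: Zhou, 9–2.
Varga vs Larsen: 2 to 9, Larsen.
Varga–Singh: Singh 9–2.
Varga–Zhou: Zhou 11–0.
Larsen vs Singh: Larsen preferred on 2 ballots; Singh wins 9–2.
Larsen vs Zhou: Larsen wins 6–5.
Singh vs Zhou: Zhou wins 7–4.
Varga is beaten in every head-to-head and is the Condorcet loser.

Varga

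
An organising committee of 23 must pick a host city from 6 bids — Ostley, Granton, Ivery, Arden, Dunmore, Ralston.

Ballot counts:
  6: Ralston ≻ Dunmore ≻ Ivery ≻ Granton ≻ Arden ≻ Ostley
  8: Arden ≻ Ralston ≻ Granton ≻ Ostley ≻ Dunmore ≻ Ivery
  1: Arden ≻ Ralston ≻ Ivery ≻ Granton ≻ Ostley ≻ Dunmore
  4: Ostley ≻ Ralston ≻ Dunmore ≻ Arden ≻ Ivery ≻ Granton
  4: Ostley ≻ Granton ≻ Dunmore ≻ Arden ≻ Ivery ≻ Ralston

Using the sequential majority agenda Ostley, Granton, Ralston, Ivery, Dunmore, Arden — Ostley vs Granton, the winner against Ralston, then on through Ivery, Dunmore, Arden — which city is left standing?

Round 1: Ostley vs Granton — 8–15, Granton advances.
Round 2: Granton vs Ralston — 4–19, Ralston advances.
Round 3: Ralston vs Ivery — 19–4, Ralston advances.
Round 4: Ralston vs Dunmore — 19–4, Ralston advances.
Round 5: Ralston vs Arden — 10–13, Arden advances.
Arden survives the agenda.

Arden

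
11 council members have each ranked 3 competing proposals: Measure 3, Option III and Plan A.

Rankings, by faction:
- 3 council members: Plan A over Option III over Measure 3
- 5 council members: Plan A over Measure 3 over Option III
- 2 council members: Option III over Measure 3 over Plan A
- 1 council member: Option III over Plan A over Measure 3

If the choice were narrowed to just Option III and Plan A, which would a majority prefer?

Plan A

Ballots ranking Option III above Plan A: 2 + 1 = 3.
Ballots ranking Plan A above Option III: 11 − 3 = 8.
Plan A wins the head-to-head 8–3.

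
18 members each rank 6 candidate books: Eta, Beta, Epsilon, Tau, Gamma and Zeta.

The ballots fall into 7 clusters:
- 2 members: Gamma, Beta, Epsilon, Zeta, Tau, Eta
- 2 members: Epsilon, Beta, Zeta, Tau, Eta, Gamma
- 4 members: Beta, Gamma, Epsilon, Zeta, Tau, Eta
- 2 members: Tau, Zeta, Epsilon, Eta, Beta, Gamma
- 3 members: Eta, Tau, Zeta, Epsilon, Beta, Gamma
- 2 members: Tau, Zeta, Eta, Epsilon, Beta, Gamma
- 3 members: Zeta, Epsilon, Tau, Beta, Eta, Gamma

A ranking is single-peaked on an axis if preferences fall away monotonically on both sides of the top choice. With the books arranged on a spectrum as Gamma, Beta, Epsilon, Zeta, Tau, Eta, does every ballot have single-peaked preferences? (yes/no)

yes

Axis positions: Gamma=1, Beta=2, Epsilon=3, Zeta=4, Tau=5, Eta=6.
Cluster 1 (peak Gamma at position 1): ranking walks positions 1-2-3-4-5-6, expanding outward from the peak — single-peaked.
Cluster 2 (peak Epsilon at position 3): ranking walks positions 3-2-4-5-6-1, expanding outward from the peak — single-peaked.
Cluster 3 (peak Beta at position 2): ranking walks positions 2-1-3-4-5-6, expanding outward from the peak — single-peaked.
Cluster 4 (peak Tau at position 5): ranking walks positions 5-4-3-6-2-1, expanding outward from the peak — single-peaked.
Cluster 5 (peak Eta at position 6): ranking walks positions 6-5-4-3-2-1, expanding outward from the peak — single-peaked.
Cluster 6 (peak Tau at position 5): ranking walks positions 5-4-6-3-2-1, expanding outward from the peak — single-peaked.
Cluster 7 (peak Zeta at position 4): ranking walks positions 4-3-5-2-6-1, expanding outward from the peak — single-peaked.
Every ranking is single-peaked on this axis.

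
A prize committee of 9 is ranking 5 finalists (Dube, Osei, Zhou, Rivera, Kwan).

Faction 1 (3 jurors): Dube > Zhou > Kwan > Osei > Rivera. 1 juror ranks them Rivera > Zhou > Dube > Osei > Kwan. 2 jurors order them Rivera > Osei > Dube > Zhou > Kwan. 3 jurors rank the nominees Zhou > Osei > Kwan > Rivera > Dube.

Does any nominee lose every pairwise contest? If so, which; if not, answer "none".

none

Pairwise majorities:
Dube vs Osei: Dube preferred on 3+1 = 4 ballots; Osei wins 5–4.
Dube vs Zhou: Dube is ranked higher on 3+2 = 5 ballots, Zhou on 4. Dube wins 5–4.
Dube vs Rivera: 3 for Dube, 6 for Rivera — Rivera by 6–3.
Dube–Kwan: Dube 6–3.
Osei–Zhou: Zhou 7–2.
Osei vs Rivera: Osei preferred on 3+3 = 6 ballots; Osei wins 6–3.
Osei vs Kwan: Osei wins 6–3.
Zhou vs Rivera: 3+3 = 6 for Zhou, 3 for Rivera — Zhou by 6–3.
Zhou vs Kwan: Zhou preferred on 3+1+2+3 = 9 ballots; Zhou wins 9–0.
Rivera vs Kwan: Kwan, 6–3.
No nominee is winless: Dube beats Zhou; Osei beats Dube; Zhou beats Osei; Rivera beats Dube; Kwan beats Rivera. There is no Condorcet loser.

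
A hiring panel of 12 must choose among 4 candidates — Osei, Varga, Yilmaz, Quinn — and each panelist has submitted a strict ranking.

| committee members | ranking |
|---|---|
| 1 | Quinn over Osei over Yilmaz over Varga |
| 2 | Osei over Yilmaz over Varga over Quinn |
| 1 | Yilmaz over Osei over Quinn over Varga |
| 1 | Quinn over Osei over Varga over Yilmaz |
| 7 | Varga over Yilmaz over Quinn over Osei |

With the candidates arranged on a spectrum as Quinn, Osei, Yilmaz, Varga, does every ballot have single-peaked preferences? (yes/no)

Axis positions: Quinn=1, Osei=2, Yilmaz=3, Varga=4.
Group 1 (peak Quinn at position 1): ranking walks positions 1-2-3-4, expanding outward from the peak — single-peaked.
Group 2 (peak Osei at position 2): ranking walks positions 2-3-4-1, expanding outward from the peak — single-peaked.
Group 3 (peak Yilmaz at position 3): ranking walks positions 3-2-1-4, expanding outward from the peak — single-peaked.
Group 4: ranking walks positions 1-2-4-3; Varga is ranked above Yilmaz even though Yilmaz lies between Varga and the peak Quinn on the axis — preferences dip and rise again. Not single-peaked.
Group 5: ranking walks positions 4-3-1-2; Quinn is ranked above Osei even though Osei lies between Quinn and the peak Varga on the axis — preferences dip and rise again. Not single-peaked.
Group 4 violates single-peakedness, so the profile is not single-peaked on this axis.

no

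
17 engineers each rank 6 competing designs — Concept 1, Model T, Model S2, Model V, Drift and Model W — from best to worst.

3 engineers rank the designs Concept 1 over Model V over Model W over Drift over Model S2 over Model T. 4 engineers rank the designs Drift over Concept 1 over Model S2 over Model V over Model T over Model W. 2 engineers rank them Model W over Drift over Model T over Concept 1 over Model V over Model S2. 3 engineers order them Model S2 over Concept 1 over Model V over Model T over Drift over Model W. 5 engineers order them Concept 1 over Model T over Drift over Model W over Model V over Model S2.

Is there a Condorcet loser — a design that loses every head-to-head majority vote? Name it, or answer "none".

Pairwise majorities:
Concept 1 vs Model T: Concept 1 wins 15–2.
Concept 1 vs Model S2: Concept 1 wins 14–3.
Concept 1 vs Model V: Concept 1 preferred on 3+4+2+3+5 = 17 ballots; Concept 1 wins 17–0.
Concept 1 vs Drift: 3+3+5 = 11 for Concept 1, 6 for Drift — Concept 1 by 11–6.
Concept 1 vs Model W: 15 to 2, Concept 1.
Model T–Model S2: Model S2 10–7.
Model T vs Model V: 7 to 10, Model V.
Model T vs Drift: Drift wins 9–8.
Model T vs Model W: Model T is ranked higher on 4+3+5 = 12 ballots, Model W on 5. Model T wins 12–5.
Model S2 vs Model V: 4+3 = 7 for Model S2, 10 for Model V — Model V by 10–7.
Model S2 vs Drift: Model S2 preferred on 3 ballots; Drift wins 14–3.
Model S2 vs Model W: Model W, 10–7.
Model V vs Drift: Drift, 11–6.
Model V vs Model W: Model V wins 10–7.
Drift–Model W: Drift 12–5.
No design is winless: Concept 1 beats Model T; Model T beats Model W; Model S2 beats Model T; Model V beats Model T; Drift beats Model T; Model W beats Model S2. There is no Condorcet loser.

none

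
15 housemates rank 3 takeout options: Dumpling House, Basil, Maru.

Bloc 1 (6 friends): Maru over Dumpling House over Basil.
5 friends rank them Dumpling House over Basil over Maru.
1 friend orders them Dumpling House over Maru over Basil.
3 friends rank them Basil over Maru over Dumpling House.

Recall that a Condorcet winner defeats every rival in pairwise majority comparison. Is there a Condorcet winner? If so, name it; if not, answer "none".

Check each pair by majority over 15 ballots:
Dumpling House vs Basil: 12 to 3, Dumpling House.
Dumpling House vs Maru: 6 to 9, Maru.
Basil vs Maru: Basil preferred on 5+3 = 8 ballots; Basil wins 8–7.
Each restaurant drops at least one matchup (Dumpling House loses to Maru; Basil loses to Dumpling House; Maru loses to Basil); the cycle Dumpling House → Basil → Maru → Dumpling House rules out a Condorcet winner.

none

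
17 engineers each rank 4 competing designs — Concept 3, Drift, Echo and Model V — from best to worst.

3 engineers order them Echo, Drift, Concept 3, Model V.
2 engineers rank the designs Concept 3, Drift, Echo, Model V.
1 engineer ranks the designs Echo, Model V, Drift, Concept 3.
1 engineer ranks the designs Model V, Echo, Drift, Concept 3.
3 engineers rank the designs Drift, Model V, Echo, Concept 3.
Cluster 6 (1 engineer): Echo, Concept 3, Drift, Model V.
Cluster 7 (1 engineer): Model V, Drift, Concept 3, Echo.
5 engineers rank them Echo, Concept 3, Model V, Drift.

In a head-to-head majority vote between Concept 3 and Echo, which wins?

Echo

Ballots ranking Concept 3 above Echo: 2 + 1 = 3.
Ballots ranking Echo above Concept 3: 17 − 3 = 14.
Echo wins the head-to-head 14–3.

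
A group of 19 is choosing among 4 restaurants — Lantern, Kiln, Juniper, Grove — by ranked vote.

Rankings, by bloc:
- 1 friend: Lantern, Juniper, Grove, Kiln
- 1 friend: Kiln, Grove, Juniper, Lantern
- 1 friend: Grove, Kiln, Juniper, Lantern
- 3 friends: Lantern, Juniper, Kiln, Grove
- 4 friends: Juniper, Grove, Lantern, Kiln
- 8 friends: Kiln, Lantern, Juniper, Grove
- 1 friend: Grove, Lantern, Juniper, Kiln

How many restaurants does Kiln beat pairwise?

3

Kiln against each rival (19 friends):
Kiln vs Lantern: Kiln preferred on 1+1+8 = 10 ballots; Kiln wins 10–9.
Kiln vs Juniper: 1+1+8 = 10 for Kiln, 9 for Juniper — Kiln by 10–9.
Kiln–Grove: Kiln 12–7.
Kiln beats Lantern, Juniper, Grove — 3 pairwise wins.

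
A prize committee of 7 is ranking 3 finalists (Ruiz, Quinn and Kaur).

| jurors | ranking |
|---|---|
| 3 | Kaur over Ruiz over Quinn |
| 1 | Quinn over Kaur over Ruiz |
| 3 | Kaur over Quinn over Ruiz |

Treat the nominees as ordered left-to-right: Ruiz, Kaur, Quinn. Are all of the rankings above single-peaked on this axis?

Axis positions: Ruiz=1, Kaur=2, Quinn=3.
Group 1 (peak Kaur at position 2): ranking walks positions 2-1-3, expanding outward from the peak — single-peaked.
Group 2 (peak Quinn at position 3): ranking walks positions 3-2-1, expanding outward from the peak — single-peaked.
Group 3 (peak Kaur at position 2): ranking walks positions 2-3-1, expanding outward from the peak — single-peaked.
Every ranking is single-peaked on this axis.

yes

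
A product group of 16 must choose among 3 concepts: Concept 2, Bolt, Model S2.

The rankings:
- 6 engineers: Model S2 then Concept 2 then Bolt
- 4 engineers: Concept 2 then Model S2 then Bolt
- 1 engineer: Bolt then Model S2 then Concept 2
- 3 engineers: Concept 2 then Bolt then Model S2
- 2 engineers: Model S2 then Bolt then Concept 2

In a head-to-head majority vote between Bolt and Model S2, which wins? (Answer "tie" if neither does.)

Model S2

Ballots ranking Bolt above Model S2: 1 + 3 = 4.
Ballots ranking Model S2 above Bolt: 16 − 4 = 12.
Model S2 wins the head-to-head 12–4.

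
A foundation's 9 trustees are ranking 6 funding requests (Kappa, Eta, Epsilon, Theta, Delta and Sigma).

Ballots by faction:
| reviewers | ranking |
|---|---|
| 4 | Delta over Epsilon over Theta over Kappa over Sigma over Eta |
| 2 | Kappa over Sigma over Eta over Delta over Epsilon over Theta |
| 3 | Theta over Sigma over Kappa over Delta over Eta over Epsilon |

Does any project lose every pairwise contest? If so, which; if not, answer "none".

none

Head-to-head results (9 reviewers):
Kappa vs Eta: Kappa, 9–0.
Kappa vs Epsilon: 2+3 = 5 for Kappa, 4 for Epsilon — Kappa by 5–4.
Kappa vs Theta: 2 for Kappa, 7 for Theta — Theta by 7–2.
Kappa–Delta: Kappa 5–4.
Kappa vs Sigma: Kappa preferred on 4+2 = 6 ballots; Kappa wins 6–3.
Eta–Epsilon: Eta 5–4.
Eta vs Theta: Eta preferred on 2 ballots; Theta wins 7–2.
Eta vs Delta: Eta is ranked higher on 2 ballots, Delta on 7. Delta wins 7–2.
Eta vs Sigma: Sigma, 9–0.
Epsilon vs Theta: Epsilon is ranked higher on 4+2 = 6 ballots, Theta on 3. Epsilon wins 6–3.
Epsilon vs Delta: 0 to 9, Delta.
Epsilon vs Sigma: Sigma wins 5–4.
Theta vs Delta: Theta is ranked higher on 3 ballots, Delta on 6. Delta wins 6–3.
Theta vs Sigma: Theta, 7–2.
Delta–Sigma: Sigma 5–4.
Each project has at least one pairwise win (Kappa beats Eta; Eta beats Epsilon; Epsilon beats Theta; Theta beats Kappa; Delta beats Eta; Sigma beats Eta) — no Condorcet loser.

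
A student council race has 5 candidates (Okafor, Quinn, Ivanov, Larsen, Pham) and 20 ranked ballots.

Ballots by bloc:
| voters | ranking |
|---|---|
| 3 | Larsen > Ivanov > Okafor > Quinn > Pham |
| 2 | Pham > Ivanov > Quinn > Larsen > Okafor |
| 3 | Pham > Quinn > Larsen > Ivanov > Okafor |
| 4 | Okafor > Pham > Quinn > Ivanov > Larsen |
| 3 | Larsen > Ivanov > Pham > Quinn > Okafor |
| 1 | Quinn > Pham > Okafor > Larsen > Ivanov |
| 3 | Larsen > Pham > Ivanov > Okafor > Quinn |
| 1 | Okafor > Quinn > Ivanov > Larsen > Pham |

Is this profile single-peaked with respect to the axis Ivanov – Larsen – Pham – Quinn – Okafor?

no

Axis positions: Ivanov=1, Larsen=2, Pham=3, Quinn=4, Okafor=5.
Bloc 1: ranking walks positions 2-1-5-4-3; Okafor is ranked above Pham even though Pham lies between Okafor and the peak Larsen on the axis — preferences dip and rise again. Not single-peaked.
Bloc 2: ranking walks positions 3-1-4-2-5; Ivanov is ranked above Larsen even though Larsen lies between Ivanov and the peak Pham on the axis — preferences dip and rise again. Not single-peaked.
Bloc 3 (peak Pham at position 3): ranking walks positions 3-4-2-1-5, expanding outward from the peak — single-peaked.
Bloc 4: ranking walks positions 5-3-4-1-2; Pham is ranked above Quinn even though Quinn lies between Pham and the peak Okafor on the axis — preferences dip and rise again. Not single-peaked.
Bloc 5 (peak Larsen at position 2): ranking walks positions 2-1-3-4-5, expanding outward from the peak — single-peaked.
Bloc 6 (peak Quinn at position 4): ranking walks positions 4-3-5-2-1, expanding outward from the peak — single-peaked.
Bloc 7: ranking walks positions 2-3-1-5-4; Okafor is ranked above Quinn even though Quinn lies between Okafor and the peak Larsen on the axis — preferences dip and rise again. Not single-peaked.
Bloc 8: ranking walks positions 5-4-1-2-3; Ivanov is ranked above Pham even though Pham lies between Ivanov and the peak Okafor on the axis — preferences dip and rise again. Not single-peaked.
Bloc 1 violates single-peakedness, so the profile is not single-peaked on this axis.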